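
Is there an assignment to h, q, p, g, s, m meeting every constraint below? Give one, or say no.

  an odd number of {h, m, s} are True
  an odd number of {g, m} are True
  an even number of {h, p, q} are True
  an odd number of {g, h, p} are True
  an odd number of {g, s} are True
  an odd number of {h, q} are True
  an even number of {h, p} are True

h=T, q=F, p=T, g=T, s=F, m=F

{h, m, s}: 1 true → odd ✓
{g, m}: 1 true → odd ✓
{h, p, q}: 2 true → even ✓
{g, h, p}: 3 true → odd ✓
{g, s}: 1 true → odd ✓
{h, q}: 1 true → odd ✓
{h, p}: 2 true → even ✓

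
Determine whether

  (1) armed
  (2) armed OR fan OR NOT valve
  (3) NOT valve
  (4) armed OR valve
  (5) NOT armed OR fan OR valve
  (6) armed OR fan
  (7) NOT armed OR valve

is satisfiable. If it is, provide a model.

The formula is unsatisfiable.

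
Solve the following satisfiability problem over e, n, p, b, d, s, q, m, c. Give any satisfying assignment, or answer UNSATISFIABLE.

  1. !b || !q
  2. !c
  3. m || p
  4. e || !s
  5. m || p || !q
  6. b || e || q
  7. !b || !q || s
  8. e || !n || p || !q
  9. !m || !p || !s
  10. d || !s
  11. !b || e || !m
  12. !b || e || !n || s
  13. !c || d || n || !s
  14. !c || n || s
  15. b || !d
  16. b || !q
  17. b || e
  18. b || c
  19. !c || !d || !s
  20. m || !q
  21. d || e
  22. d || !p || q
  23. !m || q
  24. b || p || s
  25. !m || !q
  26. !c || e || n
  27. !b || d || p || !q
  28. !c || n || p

e = True, n = True, p = True, b = True, d = True, s = False, q = False, m = False, c = False

Unit clause (!c) forces c = False.
In (b || c) only b is left, so b = True.
In (!b || !q) only !q is left, so q = False.
In (!m || q) only !m is left, so m = False.
In (m || p) only p is left, so p = True.
In (d || !p || q) only d is left, so d = True.
Set e = True.
Set n = True.
Set s = False.
All clauses satisfied.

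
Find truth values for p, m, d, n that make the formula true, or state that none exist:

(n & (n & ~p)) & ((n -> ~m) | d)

p=F; m=F; d=T; n=T

  n & (n & ~p) = True
    n & ~p = True
      ~p = True
  (n -> ~m) | d = True
    n -> ~m = True
      ~m = True
Both conjuncts True, so the formula holds.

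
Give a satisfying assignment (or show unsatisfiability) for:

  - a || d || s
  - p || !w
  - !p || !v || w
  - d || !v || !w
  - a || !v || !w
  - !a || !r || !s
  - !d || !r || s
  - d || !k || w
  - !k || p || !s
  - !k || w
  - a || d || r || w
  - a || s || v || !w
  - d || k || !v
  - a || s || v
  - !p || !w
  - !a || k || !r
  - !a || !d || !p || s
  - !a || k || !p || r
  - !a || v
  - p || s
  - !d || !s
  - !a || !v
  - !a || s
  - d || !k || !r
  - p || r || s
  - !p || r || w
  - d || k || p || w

k = False; r = True; s = True; v = False; w = False; d = False; p = True; a = False

Try k = True:
  (!k || w) forces w = True.
  (p || !w) forces p = True.
  clause (!p || !w) is falsified — backtrack.
So k = False.
Set r = True.
  then (!a || k || !r) forces a = False.
Set s = True.
  then (!d || !s) forces d = False.
  then (d || k || !v) forces v = False.
Set w = False.
  then (d || k || p || w) forces p = True.
All clauses satisfied.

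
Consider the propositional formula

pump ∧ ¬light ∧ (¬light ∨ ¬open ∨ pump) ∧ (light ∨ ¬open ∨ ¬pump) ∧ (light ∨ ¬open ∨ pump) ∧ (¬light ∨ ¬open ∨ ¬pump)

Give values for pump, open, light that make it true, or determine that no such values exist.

pump: True; open: False; light: False

Unit clause (pump) forces pump = True.
Unit clause (¬light) forces light = False.
In (light ∨ ¬open ∨ ¬pump) only ¬open is left, so open = False.
Check each clause:
  (pump): pump holds.
  (¬light): ¬light holds.
  (¬light ∨ ¬open ∨ pump): ¬light holds.
  (light ∨ ¬open ∨ ¬pump): ¬open holds.
  (light ∨ ¬open ∨ pump): ¬open holds.
  (¬light ∨ ¬open ∨ ¬pump): ¬light holds.
All clauses satisfied.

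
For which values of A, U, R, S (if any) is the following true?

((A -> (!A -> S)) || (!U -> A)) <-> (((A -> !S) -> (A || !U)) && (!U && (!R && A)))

A = True; U = False; R = False; S = True

  ((A -> (!A -> S)) || (!U -> A)) <-> (((A -> !S) -> (A || !U)) && (!U && (!R && A))) = True
    (A -> (!A -> S)) || (!U -> A) = True
      A -> (!A -> S) = True
        !A -> S = True
          !A = False
      !U -> A = True
        !U = True
    ((A -> !S) -> (A || !U)) && (!U && (!R && A)) = True
      (A -> !S) -> (A || !U) = True
        A -> !S = False
          !S = False
        A || !U = True
          !U = True
      !U && (!R && A) = True
        !U = True
        !R && A = True
          !R = True
The formula evaluates to True.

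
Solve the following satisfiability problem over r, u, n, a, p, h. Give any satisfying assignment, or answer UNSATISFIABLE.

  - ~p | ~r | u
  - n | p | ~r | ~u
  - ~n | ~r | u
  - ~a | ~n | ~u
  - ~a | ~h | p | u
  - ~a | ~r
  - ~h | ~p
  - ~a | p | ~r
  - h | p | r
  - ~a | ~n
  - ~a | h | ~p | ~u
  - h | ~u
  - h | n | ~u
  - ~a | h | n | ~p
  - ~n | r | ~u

Set r = False.
Set u = False.
Set n = True.
  then (~a | ~n) forces a = False.
Set p = False.
  then (h | p | r) forces h = True.
All clauses satisfied.

r: False; u: False; n: True; a: False; p: False; h: True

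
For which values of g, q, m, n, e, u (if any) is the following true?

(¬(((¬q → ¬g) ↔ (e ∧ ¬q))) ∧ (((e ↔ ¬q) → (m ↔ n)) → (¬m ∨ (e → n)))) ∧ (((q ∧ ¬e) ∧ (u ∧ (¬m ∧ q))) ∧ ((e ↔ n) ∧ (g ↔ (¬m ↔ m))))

g = False, q = True, m = False, n = False, e = False, u = True

  ¬(((¬q → ¬g) ↔ (e ∧ ¬q))) ∧ (((e ↔ ¬q) → (m ↔ n)) → (¬m ∨ (e → n))) = True
    ¬(((¬q → ¬g) ↔ (e ∧ ¬q))) = True
      (¬q → ¬g) ↔ (e ∧ ¬q) = False
        ¬q → ¬g = True
          ¬q = False
          ¬g = True
        e ∧ ¬q = False
          ¬q = False
    ((e ↔ ¬q) → (m ↔ n)) → (¬m ∨ (e → n)) = True
      (e ↔ ¬q) → (m ↔ n) = True
        e ↔ ¬q = True
          ¬q = False
        m ↔ n = True
      ¬m ∨ (e → n) = True
        ¬m = True
        e → n = True
  ((q ∧ ¬e) ∧ (u ∧ (¬m ∧ q))) ∧ ((e ↔ n) ∧ (g ↔ (¬m ↔ m))) = True
    (q ∧ ¬e) ∧ (u ∧ (¬m ∧ q)) = True
      q ∧ ¬e = True
        ¬e = True
      u ∧ (¬m ∧ q) = True
        ¬m ∧ q = True
          ¬m = True
    (e ↔ n) ∧ (g ↔ (¬m ↔ m)) = True
      e ↔ n = True
      g ↔ (¬m ↔ m) = True
        ¬m ↔ m = False
          ¬m = True
Both conjuncts True, so the formula holds.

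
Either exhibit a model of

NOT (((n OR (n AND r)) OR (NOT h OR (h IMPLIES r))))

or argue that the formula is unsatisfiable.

h=T, r=F, n=F

  NOT (((n OR (n AND r)) OR (NOT h OR (h IMPLIES r)))) = True
    (n OR (n AND r)) OR (NOT h OR (h IMPLIES r)) = False
      n OR (n AND r) = False
        n AND r = False
      NOT h OR (h IMPLIES r) = False
        NOT h = False
        h IMPLIES r = False
The formula evaluates to True.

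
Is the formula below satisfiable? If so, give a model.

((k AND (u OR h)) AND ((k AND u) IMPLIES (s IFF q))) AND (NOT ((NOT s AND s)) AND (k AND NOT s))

s = False, q = False, h = False, k = True, u = True

  (k AND (u OR h)) AND ((k AND u) IMPLIES (s IFF q)) = True
    k AND (u OR h) = True
      u OR h = True
    (k AND u) IMPLIES (s IFF q) = True
      k AND u = True
      s IFF q = True
  NOT ((NOT s AND s)) AND (k AND NOT s) = True
    NOT ((NOT s AND s)) = True
      NOT s AND s = False
        NOT s = True
    k AND NOT s = True
      NOT s = True
Both conjuncts True, so the formula holds.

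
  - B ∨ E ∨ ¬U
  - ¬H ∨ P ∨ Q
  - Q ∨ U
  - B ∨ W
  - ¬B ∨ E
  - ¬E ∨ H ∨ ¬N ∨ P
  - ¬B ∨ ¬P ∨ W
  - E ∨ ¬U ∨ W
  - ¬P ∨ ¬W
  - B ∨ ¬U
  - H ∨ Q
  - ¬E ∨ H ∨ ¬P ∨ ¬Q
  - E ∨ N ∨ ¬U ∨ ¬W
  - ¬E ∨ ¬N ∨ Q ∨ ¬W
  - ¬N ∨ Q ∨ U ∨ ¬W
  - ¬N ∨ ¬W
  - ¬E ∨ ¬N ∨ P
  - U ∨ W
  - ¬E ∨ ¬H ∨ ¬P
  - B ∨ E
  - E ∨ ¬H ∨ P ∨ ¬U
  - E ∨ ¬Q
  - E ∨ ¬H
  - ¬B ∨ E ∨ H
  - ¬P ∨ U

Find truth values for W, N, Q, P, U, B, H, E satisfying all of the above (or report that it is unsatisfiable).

W = True; N = False; Q = True; P = False; U = False; B = True; H = True; E = True

Set W = True.
  then (¬P ∨ ¬W) forces P = False.
  then (¬N ∨ ¬W) forces N = False.
Try Q = False:
  (¬H ∨ P ∨ Q) forces H = False.
  clause (H ∨ Q) is falsified — backtrack.
So Q = True.
  then (E ∨ ¬Q) forces E = True.
Set U = False.
Set B = True.
Set H = True.
All clauses satisfied.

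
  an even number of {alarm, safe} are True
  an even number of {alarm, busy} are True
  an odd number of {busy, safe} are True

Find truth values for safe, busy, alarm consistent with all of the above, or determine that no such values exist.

Adding constraints 1, 2, 3 mod 2: every variable appears an even number of times on the left, so the left side is 0.
But the right sides sum to 1 (mod 2). 0 ≠ 1 — the system is inconsistent.

UNSATISFIABLE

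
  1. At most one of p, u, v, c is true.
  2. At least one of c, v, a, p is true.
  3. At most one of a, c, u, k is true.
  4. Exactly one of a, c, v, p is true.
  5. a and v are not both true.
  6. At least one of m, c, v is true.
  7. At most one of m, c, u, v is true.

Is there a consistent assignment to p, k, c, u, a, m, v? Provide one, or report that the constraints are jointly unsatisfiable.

p = False, k = False, c = False, u = False, a = True, m = True, v = False

  (1) {p, u, v, c}: 0 true — at most one ✓
  (2) {c, v, a, p}: 1 true — at least one ✓
  (3) {a, c, u, k}: 1 true — at most one ✓
  (4) {a, c, v, p}: 1 true — exactly one ✓
  (5) a=T, v=F — not both ✓
  (6) {m, c, v}: 1 true — at least one ✓
  (7) {m, c, u, v}: 1 true — at most one ✓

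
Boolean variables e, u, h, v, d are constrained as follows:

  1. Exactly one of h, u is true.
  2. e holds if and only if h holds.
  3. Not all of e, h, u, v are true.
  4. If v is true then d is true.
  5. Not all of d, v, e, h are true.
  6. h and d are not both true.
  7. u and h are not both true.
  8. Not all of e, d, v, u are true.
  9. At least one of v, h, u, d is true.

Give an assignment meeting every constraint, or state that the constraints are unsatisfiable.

e = True, u = False, h = True, v = False, d = False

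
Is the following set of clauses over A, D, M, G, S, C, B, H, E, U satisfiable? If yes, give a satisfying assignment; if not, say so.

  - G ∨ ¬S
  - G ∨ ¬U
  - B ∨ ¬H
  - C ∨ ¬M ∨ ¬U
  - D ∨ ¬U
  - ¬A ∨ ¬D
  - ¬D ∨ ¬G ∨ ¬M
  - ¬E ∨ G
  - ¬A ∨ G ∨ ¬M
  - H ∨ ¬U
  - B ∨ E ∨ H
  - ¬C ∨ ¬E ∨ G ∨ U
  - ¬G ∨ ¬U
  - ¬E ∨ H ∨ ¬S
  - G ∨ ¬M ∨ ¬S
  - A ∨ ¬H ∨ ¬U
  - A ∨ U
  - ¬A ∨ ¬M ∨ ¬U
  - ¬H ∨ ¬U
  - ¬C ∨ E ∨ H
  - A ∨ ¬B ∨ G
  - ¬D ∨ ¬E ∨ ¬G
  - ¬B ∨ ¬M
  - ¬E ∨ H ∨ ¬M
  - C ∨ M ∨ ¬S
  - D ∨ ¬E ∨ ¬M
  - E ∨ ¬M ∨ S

A: True, D: False, M: False, G: True, S: True, C: True, B: True, H: True, E: False, U: False

Try A = False:
  (A ∨ U) forces U = True.
  (G ∨ ¬U) forces G = True.
  clause (¬G ∨ ¬U) is falsified — backtrack.
So A = True.
  then (¬A ∨ ¬D) forces D = False.
  then (D ∨ ¬U) forces U = False.
Try M = True:
  (¬A ∨ G ∨ ¬M) forces G = True.
  (¬B ∨ ¬M) forces B = False.
  (B ∨ ¬H) forces H = False.
  (B ∨ E ∨ H) forces E = True.
  clause (¬E ∨ H ∨ ¬M) is falsified — backtrack.
So M = False.
Set G = True.
Set S = True.
  then (C ∨ M ∨ ¬S) forces C = True.
Set B = True.
Try H = False:
  (¬E ∨ H ∨ ¬S) forces E = False.
  clause (¬C ∨ E ∨ H) is falsified — backtrack.
So H = True.
Set E = False.
All clauses satisfied.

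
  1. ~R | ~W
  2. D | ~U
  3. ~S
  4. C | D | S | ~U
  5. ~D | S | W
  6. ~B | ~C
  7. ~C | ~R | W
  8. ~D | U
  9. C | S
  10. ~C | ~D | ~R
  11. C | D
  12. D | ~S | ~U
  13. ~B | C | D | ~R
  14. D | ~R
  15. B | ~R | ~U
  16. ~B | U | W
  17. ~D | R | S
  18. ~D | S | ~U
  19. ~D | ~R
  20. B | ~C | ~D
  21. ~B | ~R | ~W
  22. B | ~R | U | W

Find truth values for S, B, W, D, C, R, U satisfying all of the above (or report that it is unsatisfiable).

Unit clause (~S) forces S = False.
In (C | S) only C is left, so C = True.
In (~B | ~C) only ~B is left, so B = False.
In (B | ~C | ~D) only ~D is left, so D = False.
In (D | ~U) only ~U is left, so U = False.
In (D | ~R) only ~R is left, so R = False.
Set W = False.
All clauses satisfied.

S=F, B=F, W=F, D=F, C=T, R=F, U=F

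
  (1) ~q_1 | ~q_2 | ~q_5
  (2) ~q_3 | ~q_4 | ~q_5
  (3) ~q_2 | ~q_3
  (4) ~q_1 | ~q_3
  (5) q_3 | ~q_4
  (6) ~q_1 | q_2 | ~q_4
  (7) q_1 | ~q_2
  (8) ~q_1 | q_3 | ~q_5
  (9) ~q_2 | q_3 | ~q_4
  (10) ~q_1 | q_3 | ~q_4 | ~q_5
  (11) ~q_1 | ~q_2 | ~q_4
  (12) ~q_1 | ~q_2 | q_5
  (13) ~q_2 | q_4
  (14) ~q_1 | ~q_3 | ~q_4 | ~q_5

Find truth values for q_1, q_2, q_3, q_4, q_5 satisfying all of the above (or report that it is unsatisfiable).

q_1 = False, q_2 = False, q_3 = False, q_4 = False, q_5 = False

Set q_1 = False.
  then (q_1 | ~q_2) forces q_2 = False.
Set q_3 = False.
  then (q_3 | ~q_4) forces q_4 = False.
Set q_5 = False.
All clauses satisfied.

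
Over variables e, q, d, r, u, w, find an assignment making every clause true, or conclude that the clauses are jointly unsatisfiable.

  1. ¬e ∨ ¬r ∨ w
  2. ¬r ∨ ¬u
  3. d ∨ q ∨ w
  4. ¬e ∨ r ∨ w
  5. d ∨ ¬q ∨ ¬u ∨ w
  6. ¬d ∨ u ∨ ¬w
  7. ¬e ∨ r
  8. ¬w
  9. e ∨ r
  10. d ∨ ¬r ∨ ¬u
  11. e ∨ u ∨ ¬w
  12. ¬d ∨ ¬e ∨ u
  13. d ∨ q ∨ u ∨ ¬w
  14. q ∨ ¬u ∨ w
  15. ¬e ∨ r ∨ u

e = False, q = False, d = True, r = True, u = False, w = False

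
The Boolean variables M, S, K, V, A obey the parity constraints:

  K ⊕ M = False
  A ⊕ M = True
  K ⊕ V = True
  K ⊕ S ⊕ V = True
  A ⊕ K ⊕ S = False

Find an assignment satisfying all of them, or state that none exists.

Adding constraints 1, 2, 3, 4, 5 mod 2: every variable appears an even number of times on the left, so the left side is 0.
But the right sides sum to 1 (mod 2). 0 ≠ 1 — the system is inconsistent.

UNSATISFIABLE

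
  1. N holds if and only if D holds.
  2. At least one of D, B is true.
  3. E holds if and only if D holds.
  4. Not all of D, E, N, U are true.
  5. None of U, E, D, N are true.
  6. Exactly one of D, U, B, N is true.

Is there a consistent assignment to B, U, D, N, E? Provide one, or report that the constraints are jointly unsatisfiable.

B = True, U = False, D = False, N = False, E = False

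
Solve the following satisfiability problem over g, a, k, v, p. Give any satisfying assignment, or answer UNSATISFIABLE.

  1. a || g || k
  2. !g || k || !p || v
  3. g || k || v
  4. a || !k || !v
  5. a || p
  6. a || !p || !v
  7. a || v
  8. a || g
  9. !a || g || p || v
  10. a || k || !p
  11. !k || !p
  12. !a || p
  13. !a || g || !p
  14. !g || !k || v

g = True, a = True, k = False, v = True, p = True

Try g = False:
  (a || g) forces a = True.
  (!a || p) forces p = True.
  clause (!a || g || !p) is falsified — backtrack.
So g = True.
Set a = True.
  then (!a || p) forces p = True.
  then (!k || !p) forces k = False.
  then (!g || k || !p || v) forces v = True.
All clauses satisfied.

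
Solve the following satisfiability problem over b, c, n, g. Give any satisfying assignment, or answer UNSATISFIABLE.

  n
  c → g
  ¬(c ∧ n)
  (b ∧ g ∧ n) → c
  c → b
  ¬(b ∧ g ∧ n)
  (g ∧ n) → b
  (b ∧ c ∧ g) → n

Unit clause (n) forces n = True.
In (¬c ∨ ¬n) only ¬c is left, so c = False.
Set b = False.
  then (b ∨ ¬g ∨ ¬n) forces g = False.
Check each clause:
  (n): n holds.
  (¬c ∨ ¬n): ¬c holds.
  (b ∨ ¬g ∨ ¬n): ¬g holds.
  (¬c ∨ g): ¬c holds.
  (¬b ∨ c ∨ ¬g ∨ ¬n): ¬b holds.
  (¬b ∨ ¬g ∨ ¬n): ¬b holds.
  (¬b ∨ ¬c ∨ ¬g ∨ n): ¬b holds.
  (b ∨ ¬c): ¬c holds.
All clauses satisfied.

b=F, c=F, n=T, g=F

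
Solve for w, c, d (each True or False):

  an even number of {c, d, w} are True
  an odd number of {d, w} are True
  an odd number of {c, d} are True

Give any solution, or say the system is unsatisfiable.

w: True, c: True, d: False

{c, d, w}: 2 true → even ✓
{d, w}: 1 true → odd ✓
{c, d}: 1 true → odd ✓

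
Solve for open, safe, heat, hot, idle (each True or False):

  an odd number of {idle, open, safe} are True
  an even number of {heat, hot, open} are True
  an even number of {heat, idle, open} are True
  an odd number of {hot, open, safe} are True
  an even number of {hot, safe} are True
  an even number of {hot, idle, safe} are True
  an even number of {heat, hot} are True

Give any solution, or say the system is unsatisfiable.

Adding constraints 1, 3, 5, 7 mod 2: every variable appears an even number of times on the left, so the left side is 0.
But the right sides sum to 1 (mod 2). 0 ≠ 1 — the system is inconsistent.

The formula is unsatisfiable.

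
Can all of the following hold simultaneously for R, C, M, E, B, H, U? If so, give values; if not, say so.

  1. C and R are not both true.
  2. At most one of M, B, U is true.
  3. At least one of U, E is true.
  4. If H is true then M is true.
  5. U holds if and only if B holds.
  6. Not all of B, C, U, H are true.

R = True; C = False; M = False; E = True; B = False; H = False; U = False

  (1) C=F, R=T — not both ✓
  (2) {M, B, U}: 0 true — at most one ✓
  (3) {U, E}: 1 true — at least one ✓
  (4) H=F ⇒ M: vacuous ✓
  (5) U=F, B=F — same ✓
  (6) {B, C, U, H}: 0/4 true — not all ✓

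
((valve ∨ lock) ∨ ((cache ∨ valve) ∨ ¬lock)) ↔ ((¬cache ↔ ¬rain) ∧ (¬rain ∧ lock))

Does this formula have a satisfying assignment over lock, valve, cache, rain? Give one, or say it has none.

lock = True, valve = True, cache = False, rain = False

  ((valve ∨ lock) ∨ ((cache ∨ valve) ∨ ¬lock)) ↔ ((¬cache ↔ ¬rain) ∧ (¬rain ∧ lock)) = True
    (valve ∨ lock) ∨ ((cache ∨ valve) ∨ ¬lock) = True
      valve ∨ lock = True
      (cache ∨ valve) ∨ ¬lock = True
        cache ∨ valve = True
        ¬lock = False
    (¬cache ↔ ¬rain) ∧ (¬rain ∧ lock) = True
      ¬cache ↔ ¬rain = True
        ¬cache = True
        ¬rain = True
      ¬rain ∧ lock = True
        ¬rain = True
The formula evaluates to True.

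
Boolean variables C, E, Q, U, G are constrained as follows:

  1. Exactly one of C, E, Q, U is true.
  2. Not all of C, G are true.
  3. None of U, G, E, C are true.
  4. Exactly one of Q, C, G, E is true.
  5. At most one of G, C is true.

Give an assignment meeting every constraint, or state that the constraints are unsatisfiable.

C = False, E = False, Q = True, U = False, G = False

  (1) {C, E, Q, U}: 1 true — exactly one ✓
  (2) {C, G}: 0/2 true — not all ✓
  (3) {U, G, E, C}: 0 true — none ✓
  (4) {Q, C, G, E}: 1 true — exactly one ✓
  (5) {G, C}: 0 true — at most one ✓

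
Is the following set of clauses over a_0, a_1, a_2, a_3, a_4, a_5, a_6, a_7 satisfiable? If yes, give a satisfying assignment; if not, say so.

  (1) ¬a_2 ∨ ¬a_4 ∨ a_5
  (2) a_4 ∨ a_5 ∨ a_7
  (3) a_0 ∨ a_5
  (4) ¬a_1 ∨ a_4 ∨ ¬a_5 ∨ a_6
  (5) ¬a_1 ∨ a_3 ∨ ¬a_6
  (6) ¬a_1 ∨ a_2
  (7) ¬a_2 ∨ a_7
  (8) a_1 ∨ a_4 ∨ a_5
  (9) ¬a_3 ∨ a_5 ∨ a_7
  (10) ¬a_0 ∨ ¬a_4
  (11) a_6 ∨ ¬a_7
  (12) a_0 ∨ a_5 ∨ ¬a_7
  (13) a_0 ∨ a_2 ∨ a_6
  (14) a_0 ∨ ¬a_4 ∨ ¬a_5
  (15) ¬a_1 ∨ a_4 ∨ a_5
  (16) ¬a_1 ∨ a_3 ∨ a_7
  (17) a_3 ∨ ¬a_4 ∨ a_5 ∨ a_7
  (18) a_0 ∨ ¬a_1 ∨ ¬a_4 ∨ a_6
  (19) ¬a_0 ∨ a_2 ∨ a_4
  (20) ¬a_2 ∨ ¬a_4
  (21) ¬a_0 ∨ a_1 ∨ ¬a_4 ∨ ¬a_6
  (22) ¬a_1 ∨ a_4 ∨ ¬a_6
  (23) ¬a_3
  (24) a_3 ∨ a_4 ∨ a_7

a_0=T, a_1=F, a_2=T, a_3=F, a_4=F, a_5=T, a_6=T, a_7=T

Unit clause (¬a_3) forces a_3 = False.
Set a_0 = True.
  then (¬a_0 ∨ ¬a_4) forces a_4 = False.
  then (¬a_0 ∨ a_2 ∨ a_4) forces a_2 = True.
  then (a_3 ∨ a_4 ∨ a_7) forces a_7 = True.
  then (a_6 ∨ ¬a_7) forces a_6 = True.
  then (¬a_1 ∨ a_4 ∨ ¬a_6) forces a_1 = False.
  then (a_1 ∨ a_4 ∨ a_5) forces a_5 = True.
All clauses satisfied.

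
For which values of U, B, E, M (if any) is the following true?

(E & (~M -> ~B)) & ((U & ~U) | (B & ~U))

U: False, B: True, E: True, M: True

  E & (~M -> ~B) = True
    ~M -> ~B = True
      ~M = False
      ~B = False
  (U & ~U) | (B & ~U) = True
    U & ~U = False
      ~U = True
    B & ~U = True
      ~U = True
Both conjuncts True, so the formula holds.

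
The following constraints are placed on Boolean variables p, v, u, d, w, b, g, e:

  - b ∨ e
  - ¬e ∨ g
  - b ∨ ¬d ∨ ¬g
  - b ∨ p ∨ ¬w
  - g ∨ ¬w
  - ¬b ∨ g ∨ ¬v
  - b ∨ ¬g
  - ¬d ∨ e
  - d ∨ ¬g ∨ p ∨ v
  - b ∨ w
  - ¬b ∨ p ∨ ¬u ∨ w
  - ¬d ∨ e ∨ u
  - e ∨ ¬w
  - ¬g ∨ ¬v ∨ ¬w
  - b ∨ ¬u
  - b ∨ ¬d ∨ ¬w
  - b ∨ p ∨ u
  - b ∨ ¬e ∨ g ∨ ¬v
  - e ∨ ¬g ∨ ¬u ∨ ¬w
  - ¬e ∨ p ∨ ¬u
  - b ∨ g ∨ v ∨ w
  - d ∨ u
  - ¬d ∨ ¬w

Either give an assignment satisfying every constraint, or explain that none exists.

Set p = True.
Set v = False.
Set u = True.
  then (b ∨ ¬u) forces b = True.
Set d = False.
Set w = False.
Set g = False.
  then (¬e ∨ g) forces e = False.
All clauses satisfied.

p = True; v = False; u = True; d = False; w = False; b = True; g = False; e = False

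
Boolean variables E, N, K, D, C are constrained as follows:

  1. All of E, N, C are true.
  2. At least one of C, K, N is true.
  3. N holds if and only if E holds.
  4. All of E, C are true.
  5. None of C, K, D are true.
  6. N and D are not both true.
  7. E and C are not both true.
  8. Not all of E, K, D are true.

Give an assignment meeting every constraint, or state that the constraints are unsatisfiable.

Case C = True:
  Constraint (5) is violated (C=T) — contradiction.
Case C = False:
  Constraint (1) is violated (C=F) — contradiction.
Both cases fail — unsatisfiable.

No satisfying assignment exists.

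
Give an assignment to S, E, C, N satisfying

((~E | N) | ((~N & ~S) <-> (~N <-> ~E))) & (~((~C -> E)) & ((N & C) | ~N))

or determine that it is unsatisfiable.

S = True; E = False; C = False; N = False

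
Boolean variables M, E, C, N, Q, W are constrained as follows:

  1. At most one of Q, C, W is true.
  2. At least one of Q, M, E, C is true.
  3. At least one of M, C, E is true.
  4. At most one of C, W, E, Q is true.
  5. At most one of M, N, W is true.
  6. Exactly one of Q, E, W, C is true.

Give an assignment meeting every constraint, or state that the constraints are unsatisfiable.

M: True, E: False, C: False, N: False, Q: True, W: False

  (1) {Q, C, W}: 1 true — at most one ✓
  (2) {Q, M, E, C}: 2 true — at least one ✓
  (3) {M, C, E}: 1 true — at least one ✓
  (4) {C, W, E, Q}: 1 true — at most one ✓
  (5) {M, N, W}: 1 true — at most one ✓
  (6) {Q, E, W, C}: 1 true — exactly one ✓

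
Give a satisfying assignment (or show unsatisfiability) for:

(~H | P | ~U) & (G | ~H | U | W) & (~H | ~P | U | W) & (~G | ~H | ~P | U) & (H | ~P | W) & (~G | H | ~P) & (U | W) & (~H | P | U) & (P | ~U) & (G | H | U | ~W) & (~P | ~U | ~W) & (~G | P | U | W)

U = True; W = False; P = True; H = True; G = False

Set U = True.
  then (P | ~U) forces P = True.
  then (~P | ~U | ~W) forces W = False.
  then (H | ~P | W) forces H = True.
Set G = False.
All clauses satisfied.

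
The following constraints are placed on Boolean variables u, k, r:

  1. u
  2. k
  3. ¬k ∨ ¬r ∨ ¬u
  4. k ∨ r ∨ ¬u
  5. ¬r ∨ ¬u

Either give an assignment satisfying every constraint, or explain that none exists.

Unit clause (u) forces u = True.
Unit clause (k) forces k = True.
In (¬k ∨ ¬r ∨ ¬u) only ¬r is left, so r = False.
All clauses satisfied.

u = True; k = True; r = False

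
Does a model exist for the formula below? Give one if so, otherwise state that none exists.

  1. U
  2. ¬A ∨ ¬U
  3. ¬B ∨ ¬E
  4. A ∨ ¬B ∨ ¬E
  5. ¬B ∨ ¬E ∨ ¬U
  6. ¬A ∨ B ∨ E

B = True, U = True, E = False, A = False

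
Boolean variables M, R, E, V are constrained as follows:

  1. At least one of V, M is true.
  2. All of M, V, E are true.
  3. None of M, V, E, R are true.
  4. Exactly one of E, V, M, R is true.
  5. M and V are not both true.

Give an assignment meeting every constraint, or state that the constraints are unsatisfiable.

No satisfying assignment exists.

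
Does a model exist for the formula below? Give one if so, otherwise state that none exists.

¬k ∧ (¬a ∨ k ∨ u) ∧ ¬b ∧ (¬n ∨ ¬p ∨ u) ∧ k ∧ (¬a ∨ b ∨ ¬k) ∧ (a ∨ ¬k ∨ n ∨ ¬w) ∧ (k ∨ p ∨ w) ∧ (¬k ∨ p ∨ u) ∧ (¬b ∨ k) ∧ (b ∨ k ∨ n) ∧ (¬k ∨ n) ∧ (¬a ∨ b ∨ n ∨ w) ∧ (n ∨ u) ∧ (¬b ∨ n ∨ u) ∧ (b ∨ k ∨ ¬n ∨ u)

Case k = True:
  Clause (¬k) is falsified — contradiction.
Case k = False:
  Clause (k) is falsified — contradiction.
Both cases fail, so the formula is unsatisfiable.

UNSATISFIABLE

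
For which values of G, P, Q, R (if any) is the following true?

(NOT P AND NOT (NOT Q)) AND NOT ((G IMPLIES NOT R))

G = True, P = False, Q = True, R = True

  NOT P AND NOT (NOT Q) = True
    NOT P = True
    NOT (NOT Q) = True
      NOT Q = False
  NOT ((G IMPLIES NOT R)) = True
    G IMPLIES NOT R = False
      NOT R = False
Both conjuncts True, so the formula holds.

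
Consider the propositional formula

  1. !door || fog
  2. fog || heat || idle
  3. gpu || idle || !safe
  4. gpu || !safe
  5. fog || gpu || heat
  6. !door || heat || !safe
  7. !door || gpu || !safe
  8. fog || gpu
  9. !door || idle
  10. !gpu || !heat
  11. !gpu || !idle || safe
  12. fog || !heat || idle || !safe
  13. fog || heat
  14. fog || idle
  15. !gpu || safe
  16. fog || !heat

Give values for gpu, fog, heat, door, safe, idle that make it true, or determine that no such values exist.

Set gpu = True.
  then (!gpu || !heat) forces heat = False.
  then (fog || heat) forces fog = True.
  then (!gpu || safe) forces safe = True.
  then (!door || heat || !safe) forces door = False.
Set idle = True.
All clauses satisfied.

gpu: True, fog: True, heat: False, door: False, safe: True, idle: True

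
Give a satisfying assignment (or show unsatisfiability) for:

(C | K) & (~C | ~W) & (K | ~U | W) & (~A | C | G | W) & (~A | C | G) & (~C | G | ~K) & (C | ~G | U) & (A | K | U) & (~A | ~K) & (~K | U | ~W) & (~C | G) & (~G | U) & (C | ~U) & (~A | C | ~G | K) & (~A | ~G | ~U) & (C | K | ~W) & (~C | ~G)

Try G = True:
  (~G | U) forces U = True.
  (C | ~U) forces C = True.
  clause (~C | ~G) is falsified — backtrack.
So G = False.
  then (~C | G) forces C = False.
  then (C | ~U) forces U = False.
  then (C | K) forces K = True.
  then (~A | C | G) forces A = False.
  then (~K | U | ~W) forces W = False.
All clauses satisfied.

G = False; U = False; C = False; K = True; W = False; A = False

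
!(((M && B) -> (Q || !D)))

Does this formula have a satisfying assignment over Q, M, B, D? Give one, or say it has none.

Q=F; M=T; B=T; D=T

  !(((M && B) -> (Q || !D))) = True
    (M && B) -> (Q || !D) = False
      M && B = True
      Q || !D = False
        !D = False
The formula evaluates to True.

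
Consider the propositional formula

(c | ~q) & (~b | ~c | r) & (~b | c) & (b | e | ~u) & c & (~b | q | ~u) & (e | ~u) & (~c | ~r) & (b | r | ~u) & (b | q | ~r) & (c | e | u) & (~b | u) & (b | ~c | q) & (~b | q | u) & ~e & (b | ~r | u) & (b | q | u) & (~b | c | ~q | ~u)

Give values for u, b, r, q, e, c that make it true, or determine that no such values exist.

u=F, b=F, r=F, q=T, e=F, c=T

Unit clause (c) forces c = True.
In (~c | ~r) only ~r is left, so r = False.
Unit clause (~e) forces e = False.
In (~b | ~c | r) only ~b is left, so b = False.
In (b | e | ~u) only ~u is left, so u = False.
In (b | ~c | q) only q is left, so q = True.
All clauses satisfied.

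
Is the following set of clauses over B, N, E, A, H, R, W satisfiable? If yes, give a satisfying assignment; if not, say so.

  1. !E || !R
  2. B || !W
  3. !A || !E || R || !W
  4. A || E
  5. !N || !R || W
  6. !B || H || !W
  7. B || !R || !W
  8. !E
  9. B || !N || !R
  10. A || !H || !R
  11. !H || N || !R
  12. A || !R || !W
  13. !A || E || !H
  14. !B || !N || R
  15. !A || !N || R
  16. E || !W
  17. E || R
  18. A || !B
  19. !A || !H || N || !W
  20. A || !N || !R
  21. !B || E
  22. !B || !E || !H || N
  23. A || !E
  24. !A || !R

Case R = True:
  (!E || !R) forces E = False.
  (A || E) forces A = True.
  Clause (!A || !R) is falsified — contradiction.
Case R = False:
  (!E) forces E = False.
  Clause (E || R) is falsified — contradiction.
Both cases fail, so the formula is unsatisfiable.

No satisfying assignment exists.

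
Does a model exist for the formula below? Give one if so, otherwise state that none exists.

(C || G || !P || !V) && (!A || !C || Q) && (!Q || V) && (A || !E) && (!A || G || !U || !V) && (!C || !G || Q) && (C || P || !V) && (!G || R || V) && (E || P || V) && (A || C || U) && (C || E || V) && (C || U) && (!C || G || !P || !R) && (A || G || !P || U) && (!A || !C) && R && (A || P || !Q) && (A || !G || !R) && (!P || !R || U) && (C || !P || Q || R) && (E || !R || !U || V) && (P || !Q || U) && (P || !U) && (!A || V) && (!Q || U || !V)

R = True; P = True; V = True; C = False; Q = True; E = False; A = True; G = True; U = True

Unit clause (R) forces R = True.
Set P = True.
  then (!P || !R || U) forces U = True.
Try V = False:
  (!Q || V) forces Q = False.
  (E || !R || !U || V) forces E = True.
  (A || !E) forces A = True.
  clause (!A || V) is falsified — backtrack.
So V = True.
Set C = False.
  then (C || G || !P || !V) forces G = True.
  then (A || !G || !R) forces A = True.
Set Q = True.
Set E = False.
All clauses satisfied.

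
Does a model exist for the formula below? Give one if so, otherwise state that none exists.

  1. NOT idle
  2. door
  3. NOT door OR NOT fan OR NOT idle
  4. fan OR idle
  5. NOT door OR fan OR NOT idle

fan=T, idle=F, door=T

Unit clause (NOT idle) forces idle = False.
Unit clause (door) forces door = True.
In (fan OR idle) only fan is left, so fan = True.
All clauses satisfied.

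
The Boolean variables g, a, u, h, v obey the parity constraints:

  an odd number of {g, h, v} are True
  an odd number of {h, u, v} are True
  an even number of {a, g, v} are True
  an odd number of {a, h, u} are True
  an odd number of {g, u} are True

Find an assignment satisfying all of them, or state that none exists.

Adding constraints 1, 2, 5 mod 2: every variable appears an even number of times on the left, so the left side is 0.
But the right sides sum to 1 (mod 2). 0 ≠ 1 — the system is inconsistent.

Unsatisfiable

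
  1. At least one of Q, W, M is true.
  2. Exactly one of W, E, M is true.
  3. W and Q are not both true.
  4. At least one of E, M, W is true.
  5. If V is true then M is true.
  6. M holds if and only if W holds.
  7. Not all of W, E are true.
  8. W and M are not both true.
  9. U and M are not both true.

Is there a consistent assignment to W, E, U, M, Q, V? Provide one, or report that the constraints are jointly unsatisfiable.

W = False, E = True, U = False, M = False, Q = True, V = False

  (1) {Q, W, M}: 1 true — at least one ✓
  (2) {W, E, M}: 1 true — exactly one ✓
  (3) W=F, Q=T — not both ✓
  (4) {E, M, W}: 1 true — at least one ✓
  (5) V=F ⇒ M: vacuous ✓
  (6) M=F, W=F — same ✓
  (7) {W, E}: 1/2 true — not all ✓
  (8) W=F, M=F — not both ✓
  (9) U=F, M=F — not both ✓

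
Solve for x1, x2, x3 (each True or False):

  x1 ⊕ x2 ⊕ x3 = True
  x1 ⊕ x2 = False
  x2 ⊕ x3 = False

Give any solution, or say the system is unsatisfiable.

x1 = True, x2 = True, x3 = True

x1 ⊕ x2 ⊕ x3 = T ⊕ T ⊕ T = True ✓
x1 ⊕ x2 = T ⊕ T = False ✓
x2 ⊕ x3 = T ⊕ T = False ✓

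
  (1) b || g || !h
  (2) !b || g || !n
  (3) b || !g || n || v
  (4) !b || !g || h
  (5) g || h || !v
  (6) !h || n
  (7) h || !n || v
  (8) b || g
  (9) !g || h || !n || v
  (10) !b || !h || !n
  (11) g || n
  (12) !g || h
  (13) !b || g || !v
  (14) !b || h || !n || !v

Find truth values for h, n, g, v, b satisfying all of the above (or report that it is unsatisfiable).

Try h = False:
  (!g || h) forces g = False.
  (g || h || !v) forces v = False.
  (h || !n || v) forces n = False.
  clause (g || n) is falsified — backtrack.
So h = True.
  then (!h || n) forces n = True.
  then (!b || !h || !n) forces b = False.
  then (b || g || !h) forces g = True.
Set v = False.
All clauses satisfied.

h = True; n = True; g = True; v = False; b = False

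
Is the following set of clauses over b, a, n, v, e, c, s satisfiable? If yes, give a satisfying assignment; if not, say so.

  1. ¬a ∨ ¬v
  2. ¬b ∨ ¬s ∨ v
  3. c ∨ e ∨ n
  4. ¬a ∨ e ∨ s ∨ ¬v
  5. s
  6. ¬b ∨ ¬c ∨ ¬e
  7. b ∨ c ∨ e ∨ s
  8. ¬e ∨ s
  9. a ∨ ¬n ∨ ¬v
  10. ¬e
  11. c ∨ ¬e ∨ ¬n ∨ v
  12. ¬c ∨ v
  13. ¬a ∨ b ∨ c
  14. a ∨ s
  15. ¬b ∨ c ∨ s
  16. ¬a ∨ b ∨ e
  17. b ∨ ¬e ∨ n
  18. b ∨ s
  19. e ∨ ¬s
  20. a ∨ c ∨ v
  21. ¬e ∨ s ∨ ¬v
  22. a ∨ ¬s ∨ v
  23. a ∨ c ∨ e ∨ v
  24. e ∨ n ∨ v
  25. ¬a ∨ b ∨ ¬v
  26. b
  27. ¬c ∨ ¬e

Unsatisfiable — no assignment works.

Case e = True:
  Clause (¬e) is falsified — contradiction.
Case e = False:
  (s) forces s = True.
  Clause (e ∨ ¬s) is falsified — contradiction.
Both cases fail, so the formula is unsatisfiable.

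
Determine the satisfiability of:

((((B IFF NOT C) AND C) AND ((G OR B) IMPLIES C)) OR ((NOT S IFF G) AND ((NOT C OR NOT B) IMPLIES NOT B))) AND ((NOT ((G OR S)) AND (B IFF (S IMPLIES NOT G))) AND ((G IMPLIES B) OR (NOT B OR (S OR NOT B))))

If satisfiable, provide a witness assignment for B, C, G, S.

Case G = True: the conjunct NOT ((G OR S)) becomes NOT ((True OR S)) = False.
Case G = False: the formula simplifies to ((((B IFF NOT C) AND C) AND (B IMPLIES C)) OR (S AND ((NOT C OR NOT B) IMPLIES NOT B))) AND (NOT S AND B).
  S = True: the conjunct NOT S is False.
  S = False: simplifies to (((B IFF NOT C) AND C) AND (B IMPLIES C)) AND B.
    C = True: simplifies to NOT B AND B.
      B = True: the conjunct NOT B is False.
      B = False: the conjunct B is False.
    C = False: the conjunct C is False.
Both cases fail — unsatisfiable.

No satisfying assignment exists.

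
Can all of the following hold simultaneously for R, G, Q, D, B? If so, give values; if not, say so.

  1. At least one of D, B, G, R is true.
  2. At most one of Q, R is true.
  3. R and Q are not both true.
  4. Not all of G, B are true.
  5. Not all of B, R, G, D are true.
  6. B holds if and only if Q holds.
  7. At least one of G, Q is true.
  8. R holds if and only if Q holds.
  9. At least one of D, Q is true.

R: False, G: True, Q: False, D: True, B: False

  (1) {D, B, G, R}: 2 true — at least one ✓
  (2) {Q, R}: 0 true — at most one ✓
  (3) R=F, Q=F — not both ✓
  (4) {G, B}: 1/2 true — not all ✓
  (5) {B, R, G, D}: 2/4 true — not all ✓
  (6) B=F, Q=F — same ✓
  (7) {G, Q}: 1 true — at least one ✓
  (8) R=F, Q=F — same ✓
  (9) {D, Q}: 1 true — at least one ✓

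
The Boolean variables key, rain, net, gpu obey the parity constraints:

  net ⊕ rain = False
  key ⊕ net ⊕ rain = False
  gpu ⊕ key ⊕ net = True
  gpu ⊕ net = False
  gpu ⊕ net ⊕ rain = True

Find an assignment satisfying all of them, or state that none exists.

Adding constraints 1, 2, 3, 4 mod 2: every variable appears an even number of times on the left, so the left side is 0.
But the right sides sum to 1 (mod 2). 0 ≠ 1 — the system is inconsistent.

Unsatisfiable — no assignment works.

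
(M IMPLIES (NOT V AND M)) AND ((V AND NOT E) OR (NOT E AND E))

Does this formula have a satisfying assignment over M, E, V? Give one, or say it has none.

M = False; E = False; V = True

  M IMPLIES (NOT V AND M) = True
    NOT V AND M = False
      NOT V = False
  (V AND NOT E) OR (NOT E AND E) = True
    V AND NOT E = True
      NOT E = True
    NOT E AND E = False
      NOT E = True
Both conjuncts True, so the formula holds.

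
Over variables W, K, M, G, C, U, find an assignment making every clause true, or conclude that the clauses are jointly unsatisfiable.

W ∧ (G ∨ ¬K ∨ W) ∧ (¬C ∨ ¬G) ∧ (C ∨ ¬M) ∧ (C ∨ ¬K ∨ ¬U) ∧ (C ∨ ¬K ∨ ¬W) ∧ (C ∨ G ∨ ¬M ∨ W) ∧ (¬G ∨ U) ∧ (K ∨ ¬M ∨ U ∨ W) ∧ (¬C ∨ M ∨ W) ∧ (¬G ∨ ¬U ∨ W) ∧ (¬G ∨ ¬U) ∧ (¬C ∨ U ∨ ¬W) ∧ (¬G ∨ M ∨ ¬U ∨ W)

Unit clause (W) forces W = True.
Set K = False.
Set M = False.
Try G = True:
  (¬C ∨ ¬G) forces C = False.
  (¬G ∨ U) forces U = True.
  clause (¬G ∨ ¬U) is falsified — backtrack.
So G = False.
Set C = False.
Set U = False.
All clauses satisfied.

W: True; K: False; M: False; G: False; C: False; U: False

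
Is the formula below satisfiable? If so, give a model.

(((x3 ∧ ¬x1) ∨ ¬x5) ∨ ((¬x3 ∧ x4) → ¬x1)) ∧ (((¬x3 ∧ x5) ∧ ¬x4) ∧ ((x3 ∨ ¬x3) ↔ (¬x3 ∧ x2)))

x1 = True, x2 = True, x3 = False, x4 = False, x5 = True

  ((x3 ∧ ¬x1) ∨ ¬x5) ∨ ((¬x3 ∧ x4) → ¬x1) = True
    (x3 ∧ ¬x1) ∨ ¬x5 = False
      x3 ∧ ¬x1 = False
        ¬x1 = False
      ¬x5 = False
    (¬x3 ∧ x4) → ¬x1 = True
      ¬x3 ∧ x4 = False
        ¬x3 = True
      ¬x1 = False
  ((¬x3 ∧ x5) ∧ ¬x4) ∧ ((x3 ∨ ¬x3) ↔ (¬x3 ∧ x2)) = True
    (¬x3 ∧ x5) ∧ ¬x4 = True
      ¬x3 ∧ x5 = True
        ¬x3 = True
      ¬x4 = True
    (x3 ∨ ¬x3) ↔ (¬x3 ∧ x2) = True
      x3 ∨ ¬x3 = True
        ¬x3 = True
      ¬x3 ∧ x2 = True
        ¬x3 = True
Both conjuncts True, so the formula holds.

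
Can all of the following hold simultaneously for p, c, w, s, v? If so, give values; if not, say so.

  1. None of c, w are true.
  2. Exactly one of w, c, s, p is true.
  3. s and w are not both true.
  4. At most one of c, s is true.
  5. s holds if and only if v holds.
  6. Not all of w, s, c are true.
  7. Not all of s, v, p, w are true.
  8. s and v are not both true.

p=T; c=F; w=F; s=F; v=F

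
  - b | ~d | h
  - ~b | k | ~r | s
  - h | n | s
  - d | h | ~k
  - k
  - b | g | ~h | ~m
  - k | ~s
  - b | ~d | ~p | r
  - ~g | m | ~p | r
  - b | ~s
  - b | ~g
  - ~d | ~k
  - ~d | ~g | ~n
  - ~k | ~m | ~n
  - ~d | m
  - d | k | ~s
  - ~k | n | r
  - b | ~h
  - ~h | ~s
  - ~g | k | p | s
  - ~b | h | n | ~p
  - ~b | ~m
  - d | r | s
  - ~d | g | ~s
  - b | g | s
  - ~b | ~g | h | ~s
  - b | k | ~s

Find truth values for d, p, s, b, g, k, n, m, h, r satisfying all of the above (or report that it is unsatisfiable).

d = False, p = True, s = False, b = True, g = True, k = True, n = True, m = False, h = True, r = True

Unit clause (k) forces k = True.
In (~d | ~k) only ~d is left, so d = False.
In (d | h | ~k) only h is left, so h = True.
In (b | ~h) only b is left, so b = True.
In (~h | ~s) only ~s is left, so s = False.
In (~b | ~m) only ~m is left, so m = False.
In (d | r | s) only r is left, so r = True.
Set p = True.
Set g = True.
Set n = True.
All clauses satisfied.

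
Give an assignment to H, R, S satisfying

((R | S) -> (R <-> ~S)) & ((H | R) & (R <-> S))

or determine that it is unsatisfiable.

H: True, R: False, S: False

  (R | S) -> (R <-> ~S) = True
    R | S = False
    R <-> ~S = False
      ~S = True
  (H | R) & (R <-> S) = True
    H | R = True
    R <-> S = True
Both conjuncts True, so the formula holds.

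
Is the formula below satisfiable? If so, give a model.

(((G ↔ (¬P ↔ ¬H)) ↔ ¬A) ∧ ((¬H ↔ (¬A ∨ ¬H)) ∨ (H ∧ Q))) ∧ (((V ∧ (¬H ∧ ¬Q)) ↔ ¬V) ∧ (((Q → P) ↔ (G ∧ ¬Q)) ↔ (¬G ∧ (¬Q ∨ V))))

V: True; P: False; A: False; H: True; G: False; Q: True

  ((G ↔ (¬P ↔ ¬H)) ↔ ¬A) ∧ ((¬H ↔ (¬A ∨ ¬H)) ∨ (H ∧ Q)) = True
    (G ↔ (¬P ↔ ¬H)) ↔ ¬A = True
      G ↔ (¬P ↔ ¬H) = True
        ¬P ↔ ¬H = False
          ¬P = True
          ¬H = False
      ¬A = True
    (¬H ↔ (¬A ∨ ¬H)) ∨ (H ∧ Q) = True
      ¬H ↔ (¬A ∨ ¬H) = False
        ¬H = False
        ¬A ∨ ¬H = True
          ¬A = True
          ¬H = False
      H ∧ Q = True
  ((V ∧ (¬H ∧ ¬Q)) ↔ ¬V) ∧ (((Q → P) ↔ (G ∧ ¬Q)) ↔ (¬G ∧ (¬Q ∨ V))) = True
    (V ∧ (¬H ∧ ¬Q)) ↔ ¬V = True
      V ∧ (¬H ∧ ¬Q) = False
        ¬H ∧ ¬Q = False
          ¬H = False
          ¬Q = False
      ¬V = False
    ((Q → P) ↔ (G ∧ ¬Q)) ↔ (¬G ∧ (¬Q ∨ V)) = True
      (Q → P) ↔ (G ∧ ¬Q) = True
        Q → P = False
        G ∧ ¬Q = False
          ¬Q = False
      ¬G ∧ (¬Q ∨ V) = True
        ¬G = True
        ¬Q ∨ V = True
          ¬Q = False
Both conjuncts True, so the formula holds.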